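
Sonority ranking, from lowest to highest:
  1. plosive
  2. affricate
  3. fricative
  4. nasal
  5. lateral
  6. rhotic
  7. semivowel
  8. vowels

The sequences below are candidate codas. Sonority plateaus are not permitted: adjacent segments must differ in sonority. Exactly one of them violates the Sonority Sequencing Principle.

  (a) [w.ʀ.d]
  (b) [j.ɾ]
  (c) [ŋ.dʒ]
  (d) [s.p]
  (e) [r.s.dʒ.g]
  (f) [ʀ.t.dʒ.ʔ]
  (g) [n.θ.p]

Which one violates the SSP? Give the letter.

(a) 7-6-1 → obeys
(b) 7-6 → obeys
(c) 4-2 → obeys
(d) 3-1 → obeys
(e) 6-3-2-1 → obeys
(f) 6-1-2-1 → violates
(g) 4-3-1 → obeys

f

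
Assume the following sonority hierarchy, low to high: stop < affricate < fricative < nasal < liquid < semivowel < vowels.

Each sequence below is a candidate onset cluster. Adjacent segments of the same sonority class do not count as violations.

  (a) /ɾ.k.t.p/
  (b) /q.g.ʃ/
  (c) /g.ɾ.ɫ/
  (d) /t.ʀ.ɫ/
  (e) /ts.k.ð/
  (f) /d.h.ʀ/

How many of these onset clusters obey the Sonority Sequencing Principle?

(a) 5-1-1-1 → violates
(b) 1-1-3 → obeys
(c) 1-5-5 → obeys
(d) 1-5-5 → obeys
(e) 2-1-3 → violates
(f) 1-3-5 → obeys

4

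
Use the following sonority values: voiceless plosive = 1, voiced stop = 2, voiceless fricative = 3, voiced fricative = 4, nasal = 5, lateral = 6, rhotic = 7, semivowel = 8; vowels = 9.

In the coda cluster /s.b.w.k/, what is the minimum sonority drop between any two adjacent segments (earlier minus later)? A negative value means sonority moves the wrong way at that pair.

-6

/s/ — voiceless fricative, sonority 3.
/b/ — voiced stop, sonority 2.
/w/ — semivowel, sonority 8.
/k/ — voiceless plosive, sonority 1.
/s/→/b/: change +1.
/b/→/w/: change -6.
/w/→/k/: change +7.
Minimum = -6.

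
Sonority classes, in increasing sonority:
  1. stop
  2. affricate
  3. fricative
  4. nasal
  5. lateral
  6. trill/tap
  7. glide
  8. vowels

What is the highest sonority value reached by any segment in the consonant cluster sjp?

/s/: fricative = 3.
/j/: glide = 7.
/p/: stop = 1.
The maximum is 7.

7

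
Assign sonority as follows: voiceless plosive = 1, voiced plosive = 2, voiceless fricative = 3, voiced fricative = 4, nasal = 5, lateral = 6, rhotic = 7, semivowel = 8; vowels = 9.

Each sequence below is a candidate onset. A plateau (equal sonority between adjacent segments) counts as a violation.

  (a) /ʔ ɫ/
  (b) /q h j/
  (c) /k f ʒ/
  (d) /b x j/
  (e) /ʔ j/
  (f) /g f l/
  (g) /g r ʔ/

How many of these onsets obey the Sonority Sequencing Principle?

(a) /ʔ ɫ/: profile 1-6 — obeys.
(b) /q h j/: profile 1-3-8 — obeys.
(c) /k f ʒ/: profile 1-3-4 — obeys.
(d) /b x j/: profile 2-3-8 — obeys.
(e) /ʔ j/: profile 1-8 — obeys.
(f) /g f l/: profile 2-3-6 — obeys.
(g) /g r ʔ/: profile 2-7-1 — violates.

6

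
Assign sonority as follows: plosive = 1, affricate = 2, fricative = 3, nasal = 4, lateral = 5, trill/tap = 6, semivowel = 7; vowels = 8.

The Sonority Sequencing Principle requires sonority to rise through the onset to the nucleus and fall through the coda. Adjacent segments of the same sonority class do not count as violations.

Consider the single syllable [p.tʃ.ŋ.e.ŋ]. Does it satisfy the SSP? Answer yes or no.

Onset: /p/ is a plosive (sonority 1), /tʃ/ is an affricate (sonority 2), /ŋ/ is a nasal (sonority 4); then the nucleus /e/ (sonority 8).
Onset profile 1-2-4-8 — rises to the nucleus.
Coda: /ŋ/ is a nasal (sonority 4).
Coda profile 8-4 — falls from the nucleus.

yes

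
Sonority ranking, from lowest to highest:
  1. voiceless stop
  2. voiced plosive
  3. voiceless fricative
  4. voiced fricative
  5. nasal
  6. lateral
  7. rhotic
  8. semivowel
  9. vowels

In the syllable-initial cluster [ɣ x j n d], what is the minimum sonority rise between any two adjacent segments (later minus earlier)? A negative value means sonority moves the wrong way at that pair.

/ɣ/: voiced fricative = 4.
/x/: voiceless fricative = 3.
/j/: semivowel = 8.
/n/: nasal = 5.
/d/: voiced plosive = 2.
/ɣ/→/x/: change -1.
/x/→/j/: change +5.
/j/→/n/: change -3.
/n/→/d/: change -3.
Minimum = -3.

-3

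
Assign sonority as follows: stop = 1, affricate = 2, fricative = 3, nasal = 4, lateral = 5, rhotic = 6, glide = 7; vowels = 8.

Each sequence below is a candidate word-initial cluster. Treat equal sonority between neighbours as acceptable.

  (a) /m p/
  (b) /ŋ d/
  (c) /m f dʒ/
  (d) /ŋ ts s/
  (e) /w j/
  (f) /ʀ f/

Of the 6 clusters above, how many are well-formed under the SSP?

1

(a) sonority 4-1: ill-formed.
(b) sonority 4-1: ill-formed.
(c) sonority 4-3-2: ill-formed.
(d) sonority 4-2-3: ill-formed.
(e) sonority 7-7: well-formed.
(f) sonority 6-3: ill-formed.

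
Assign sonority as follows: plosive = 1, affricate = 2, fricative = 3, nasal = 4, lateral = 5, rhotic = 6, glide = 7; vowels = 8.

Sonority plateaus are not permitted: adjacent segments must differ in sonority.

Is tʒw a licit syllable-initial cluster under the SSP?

/t/: plosive = 1.
/ʒ/: fricative = 3.
/w/: glide = 7.
The profile 1-3-7 strictly rises, so the syllable-initial cluster satisfies the SSP.

yes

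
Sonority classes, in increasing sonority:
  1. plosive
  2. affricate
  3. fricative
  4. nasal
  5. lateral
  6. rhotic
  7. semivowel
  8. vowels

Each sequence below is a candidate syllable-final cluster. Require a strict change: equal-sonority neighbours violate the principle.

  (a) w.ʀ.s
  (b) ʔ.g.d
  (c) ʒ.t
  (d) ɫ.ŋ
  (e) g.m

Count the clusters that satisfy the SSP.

3

(a) w.ʀ.s: profile 7-6-3 — obeys.
(b) ʔ.g.d: profile 1-1-1 — violates.
(c) ʒ.t: profile 3-1 — obeys.
(d) ɫ.ŋ: profile 5-4 — obeys.
(e) g.m: profile 1-4 — violates.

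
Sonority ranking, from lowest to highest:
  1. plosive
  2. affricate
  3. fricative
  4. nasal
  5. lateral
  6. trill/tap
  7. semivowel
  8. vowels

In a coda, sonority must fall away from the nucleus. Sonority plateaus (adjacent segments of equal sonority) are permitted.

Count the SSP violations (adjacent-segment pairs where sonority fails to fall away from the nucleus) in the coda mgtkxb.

1

/m/: nasal = 4.
/g/: plosive = 1.
/t/: plosive = 1.
/k/: plosive = 1.
/x/: fricative = 3.
/b/: plosive = 1.
/m/→/g/: 4→1 (falls) — ok.
/g/→/t/: 1→1 (plateau, allowed) — ok.
/t/→/k/: 1→1 (plateau, allowed) — ok.
/k/→/x/: 1→3 (does not fall) — violation.
/x/→/b/: 3→1 (falls) — ok.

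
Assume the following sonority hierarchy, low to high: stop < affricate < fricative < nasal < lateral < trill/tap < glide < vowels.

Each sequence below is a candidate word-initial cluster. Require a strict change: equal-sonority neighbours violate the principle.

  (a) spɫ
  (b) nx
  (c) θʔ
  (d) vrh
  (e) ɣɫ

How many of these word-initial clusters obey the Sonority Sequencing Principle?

(a) sonority 3-1-5: ill-formed.
(b) sonority 4-3: ill-formed.
(c) sonority 3-1: ill-formed.
(d) sonority 3-6-3: ill-formed.
(e) sonority 3-5: well-formed.

1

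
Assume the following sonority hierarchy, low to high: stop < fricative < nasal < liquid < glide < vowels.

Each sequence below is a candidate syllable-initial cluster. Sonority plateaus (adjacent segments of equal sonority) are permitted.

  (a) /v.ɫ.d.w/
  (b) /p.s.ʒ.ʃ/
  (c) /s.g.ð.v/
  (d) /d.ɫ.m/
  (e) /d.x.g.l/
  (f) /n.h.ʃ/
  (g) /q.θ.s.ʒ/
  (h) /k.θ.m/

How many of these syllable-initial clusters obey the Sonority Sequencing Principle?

3

(a) sonority 2-4-1-5: ill-formed.
(b) sonority 1-2-2-2: well-formed.
(c) sonority 2-1-2-2: ill-formed.
(d) sonority 1-4-3: ill-formed.
(e) sonority 1-2-1-4: ill-formed.
(f) sonority 3-2-2: ill-formed.
(g) sonority 1-2-2-2: well-formed.
(h) sonority 1-2-3: well-formed.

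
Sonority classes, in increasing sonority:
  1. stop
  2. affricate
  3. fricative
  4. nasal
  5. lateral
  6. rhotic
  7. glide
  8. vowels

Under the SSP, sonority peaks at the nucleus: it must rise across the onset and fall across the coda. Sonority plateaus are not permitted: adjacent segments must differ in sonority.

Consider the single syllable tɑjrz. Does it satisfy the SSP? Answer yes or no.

Onset: /t/ is a stop (sonority 1); then the nucleus /ɑ/ (sonority 8).
Onset profile 1-8 — rises to the nucleus.
Coda: /j/ is a glide (sonority 7), /r/ is a rhotic (sonority 6), /z/ is a fricative (sonority 3).
Coda profile 8-7-6-3 — falls from the nucleus.

yes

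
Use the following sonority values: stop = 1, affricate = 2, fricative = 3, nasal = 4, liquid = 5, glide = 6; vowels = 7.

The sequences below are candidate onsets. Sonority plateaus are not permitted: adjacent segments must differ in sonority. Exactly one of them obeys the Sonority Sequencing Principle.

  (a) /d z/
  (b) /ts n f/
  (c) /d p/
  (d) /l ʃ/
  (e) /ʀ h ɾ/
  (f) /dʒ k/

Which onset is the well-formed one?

a

(a) /d z/: profile 1-3 — obeys.
(b) /ts n f/: profile 2-4-3 — violates.
(c) /d p/: profile 1-1 — violates.
(d) /l ʃ/: profile 5-3 — violates.
(e) /ʀ h ɾ/: profile 5-3-5 — violates.
(f) /dʒ k/: profile 2-1 — violates.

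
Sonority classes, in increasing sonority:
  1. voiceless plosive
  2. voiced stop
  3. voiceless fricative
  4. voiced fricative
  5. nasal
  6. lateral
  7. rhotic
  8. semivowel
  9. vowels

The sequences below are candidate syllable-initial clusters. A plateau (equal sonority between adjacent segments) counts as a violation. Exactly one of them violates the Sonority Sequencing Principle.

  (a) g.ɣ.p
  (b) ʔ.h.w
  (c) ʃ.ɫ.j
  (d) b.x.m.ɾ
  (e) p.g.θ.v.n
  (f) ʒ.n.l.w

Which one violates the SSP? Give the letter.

a

(a) 2-4-1 → violates
(b) 1-3-8 → obeys
(c) 3-6-8 → obeys
(d) 2-3-5-7 → obeys
(e) 1-2-3-4-5 → obeys
(f) 4-5-6-8 → obeys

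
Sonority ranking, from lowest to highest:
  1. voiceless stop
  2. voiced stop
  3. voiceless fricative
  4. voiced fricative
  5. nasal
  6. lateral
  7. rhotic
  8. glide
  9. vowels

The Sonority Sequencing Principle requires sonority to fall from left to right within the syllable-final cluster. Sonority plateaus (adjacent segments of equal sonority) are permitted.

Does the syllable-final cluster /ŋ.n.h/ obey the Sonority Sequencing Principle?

yes

/ŋ/: nasal = 5.
/n/: nasal = 5.
/h/: voiceless fricative = 3.
The profile 5-5-3 is non-increasing (plateaus allowed), so the syllable-final cluster satisfies the SSP.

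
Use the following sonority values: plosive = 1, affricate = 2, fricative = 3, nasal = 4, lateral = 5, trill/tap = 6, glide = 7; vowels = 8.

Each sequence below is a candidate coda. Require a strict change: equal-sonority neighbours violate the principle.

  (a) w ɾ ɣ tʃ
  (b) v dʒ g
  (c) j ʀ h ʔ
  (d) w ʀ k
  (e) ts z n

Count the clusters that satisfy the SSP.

4

(a) sonority 7-6-3-2: well-formed.
(b) sonority 3-2-1: well-formed.
(c) sonority 7-6-3-1: well-formed.
(d) sonority 7-6-1: well-formed.
(e) sonority 2-3-4: ill-formed.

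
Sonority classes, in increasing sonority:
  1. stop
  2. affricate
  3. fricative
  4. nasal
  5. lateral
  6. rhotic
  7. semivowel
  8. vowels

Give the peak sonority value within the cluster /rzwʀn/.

7

/r/ — rhotic, sonority 6.
/z/ — fricative, sonority 3.
/w/ — semivowel, sonority 7.
/ʀ/ — rhotic, sonority 6.
/n/ — nasal, sonority 4.
The maximum is 7.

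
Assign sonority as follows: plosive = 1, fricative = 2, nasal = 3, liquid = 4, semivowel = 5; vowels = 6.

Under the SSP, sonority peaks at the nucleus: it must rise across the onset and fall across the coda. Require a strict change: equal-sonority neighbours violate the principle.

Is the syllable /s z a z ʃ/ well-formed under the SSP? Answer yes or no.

no

Onset: /s/ is a fricative (sonority 2), /z/ is a fricative (sonority 2); then the nucleus /a/ (sonority 6).
Onset profile 2-2-6 — does not strictly rise throughout.
Coda: /z/ is a fricative (sonority 2), /ʃ/ is a fricative (sonority 2).
Coda profile 6-2-2 — does not strictly fall throughout.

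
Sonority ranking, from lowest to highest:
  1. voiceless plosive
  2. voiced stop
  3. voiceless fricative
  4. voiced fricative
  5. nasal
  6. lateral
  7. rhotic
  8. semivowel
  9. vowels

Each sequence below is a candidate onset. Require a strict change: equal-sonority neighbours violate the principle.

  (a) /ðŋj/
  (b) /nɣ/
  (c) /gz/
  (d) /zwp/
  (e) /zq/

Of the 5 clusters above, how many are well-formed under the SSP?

2

(a) sonority 4-5-8: well-formed.
(b) sonority 5-4: ill-formed.
(c) sonority 2-4: well-formed.
(d) sonority 4-8-1: ill-formed.
(e) sonority 4-1: ill-formed.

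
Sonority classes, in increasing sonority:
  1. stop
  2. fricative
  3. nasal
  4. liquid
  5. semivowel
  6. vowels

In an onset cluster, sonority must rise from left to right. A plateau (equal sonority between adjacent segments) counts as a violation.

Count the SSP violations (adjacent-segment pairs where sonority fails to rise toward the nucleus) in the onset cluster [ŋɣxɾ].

2

/ŋ/ — nasal, sonority 3.
/ɣ/ — fricative, sonority 2.
/x/ — fricative, sonority 2.
/ɾ/ — liquid, sonority 4.
/ŋ/→/ɣ/: 3→2 (does not rise) — violation.
/ɣ/→/x/: 2→2 (plateau) — violation.
/x/→/ɾ/: 2→4 (rises) — ok.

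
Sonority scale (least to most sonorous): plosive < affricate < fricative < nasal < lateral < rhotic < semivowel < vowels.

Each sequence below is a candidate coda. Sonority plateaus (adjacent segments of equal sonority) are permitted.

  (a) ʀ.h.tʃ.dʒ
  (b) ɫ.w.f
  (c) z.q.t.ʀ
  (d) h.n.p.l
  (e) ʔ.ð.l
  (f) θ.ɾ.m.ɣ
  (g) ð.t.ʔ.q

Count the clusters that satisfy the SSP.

(a) 6-3-2-2 → obeys
(b) 5-7-3 → violates
(c) 3-1-1-6 → violates
(d) 3-4-1-5 → violates
(e) 1-3-5 → violates
(f) 3-6-4-3 → violates
(g) 3-1-1-1 → obeys

2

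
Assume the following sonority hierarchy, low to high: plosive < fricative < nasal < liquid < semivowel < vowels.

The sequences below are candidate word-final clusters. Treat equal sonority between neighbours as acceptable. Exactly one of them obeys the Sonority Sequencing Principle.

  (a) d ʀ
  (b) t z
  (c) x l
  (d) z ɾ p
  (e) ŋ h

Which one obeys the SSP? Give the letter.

(a) sonority 1-4: ill-formed.
(b) sonority 1-2: ill-formed.
(c) sonority 2-4: ill-formed.
(d) sonority 2-4-1: ill-formed.
(e) sonority 3-2: well-formed.

e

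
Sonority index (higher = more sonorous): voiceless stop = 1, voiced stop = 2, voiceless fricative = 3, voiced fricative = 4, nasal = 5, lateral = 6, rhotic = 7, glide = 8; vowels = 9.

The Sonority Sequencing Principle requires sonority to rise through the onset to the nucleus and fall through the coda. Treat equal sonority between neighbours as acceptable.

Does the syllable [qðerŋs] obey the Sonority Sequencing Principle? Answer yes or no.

Onset: /q/ is a voiceless stop (sonority 1), /ð/ is a voiced fricative (sonority 4); then the nucleus /e/ (sonority 9).
Onset profile 1-4-9 — rises to the nucleus.
Coda: /r/ is a rhotic (sonority 7), /ŋ/ is a nasal (sonority 5), /s/ is a voiceless fricative (sonority 3).
Coda profile 9-7-5-3 — falls from the nucleus.

yes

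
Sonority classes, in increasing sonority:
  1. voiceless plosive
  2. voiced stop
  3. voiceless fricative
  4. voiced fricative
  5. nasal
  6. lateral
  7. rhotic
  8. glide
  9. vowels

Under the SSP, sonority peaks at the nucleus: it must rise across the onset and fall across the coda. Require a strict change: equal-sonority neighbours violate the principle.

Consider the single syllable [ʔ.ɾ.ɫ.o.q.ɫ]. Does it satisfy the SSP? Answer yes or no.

Onset: /ʔ/ is a voiceless plosive (sonority 1), /ɾ/ is a rhotic (sonority 7), /ɫ/ is a lateral (sonority 6); then the nucleus /o/ (sonority 9).
Onset profile 1-7-6-9 — does not strictly rise throughout.
Coda: /q/ is a voiceless plosive (sonority 1), /ɫ/ is a lateral (sonority 6).
Coda profile 9-1-6 — does not strictly fall throughout.

no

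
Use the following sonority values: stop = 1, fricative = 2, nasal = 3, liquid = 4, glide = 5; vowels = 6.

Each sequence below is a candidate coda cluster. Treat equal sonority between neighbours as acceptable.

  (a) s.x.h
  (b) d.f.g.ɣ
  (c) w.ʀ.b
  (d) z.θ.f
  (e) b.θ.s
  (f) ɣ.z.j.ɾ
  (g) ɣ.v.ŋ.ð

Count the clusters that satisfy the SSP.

3

(a) 2-2-2 → obeys
(b) 1-2-1-2 → violates
(c) 5-4-1 → obeys
(d) 2-2-2 → obeys
(e) 1-2-2 → violates
(f) 2-2-5-4 → violates
(g) 2-2-3-2 → violates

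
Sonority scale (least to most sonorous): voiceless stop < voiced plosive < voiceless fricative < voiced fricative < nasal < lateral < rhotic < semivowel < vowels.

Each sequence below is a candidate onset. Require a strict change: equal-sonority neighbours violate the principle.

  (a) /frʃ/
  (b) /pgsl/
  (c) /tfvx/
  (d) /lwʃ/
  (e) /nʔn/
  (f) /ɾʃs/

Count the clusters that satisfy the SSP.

(a) /frʃ/: profile 3-7-3 — violates.
(b) /pgsl/: profile 1-2-3-6 — obeys.
(c) /tfvx/: profile 1-3-4-3 — violates.
(d) /lwʃ/: profile 6-8-3 — violates.
(e) /nʔn/: profile 5-1-5 — violates.
(f) /ɾʃs/: profile 7-3-3 — violates.

1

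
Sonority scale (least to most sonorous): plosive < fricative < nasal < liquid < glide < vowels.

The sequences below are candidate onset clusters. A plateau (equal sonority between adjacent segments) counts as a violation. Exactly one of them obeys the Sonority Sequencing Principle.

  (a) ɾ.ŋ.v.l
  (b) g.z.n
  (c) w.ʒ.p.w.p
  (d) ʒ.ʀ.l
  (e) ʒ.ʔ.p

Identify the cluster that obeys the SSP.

(a) 4-3-2-4 → violates
(b) 1-2-3 → obeys
(c) 5-2-1-5-1 → violates
(d) 2-4-4 → violates
(e) 2-1-1 → violates

b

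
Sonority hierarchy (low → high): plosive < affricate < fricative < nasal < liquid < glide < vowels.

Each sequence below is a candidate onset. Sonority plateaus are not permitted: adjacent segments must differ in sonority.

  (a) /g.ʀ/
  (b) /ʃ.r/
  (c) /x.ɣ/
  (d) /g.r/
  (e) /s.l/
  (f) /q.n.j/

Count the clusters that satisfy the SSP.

(a) 1-5 → obeys
(b) 3-5 → obeys
(c) 3-3 → violates
(d) 1-5 → obeys
(e) 3-5 → obeys
(f) 1-4-6 → obeys

5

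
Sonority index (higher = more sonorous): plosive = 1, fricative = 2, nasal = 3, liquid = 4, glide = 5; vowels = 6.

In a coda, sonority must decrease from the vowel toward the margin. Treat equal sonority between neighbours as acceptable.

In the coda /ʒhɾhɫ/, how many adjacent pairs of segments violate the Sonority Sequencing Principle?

/ʒ/ — fricative, sonority 2.
/h/ — fricative, sonority 2.
/ɾ/ — liquid, sonority 4.
/h/ — fricative, sonority 2.
/ɫ/ — liquid, sonority 4.
/ʒ/→/h/: 2→2 (plateau, allowed) — ok.
/h/→/ɾ/: 2→4 (does not fall) — violation.
/ɾ/→/h/: 4→2 (falls) — ok.
/h/→/ɫ/: 2→4 (does not fall) — violation.

2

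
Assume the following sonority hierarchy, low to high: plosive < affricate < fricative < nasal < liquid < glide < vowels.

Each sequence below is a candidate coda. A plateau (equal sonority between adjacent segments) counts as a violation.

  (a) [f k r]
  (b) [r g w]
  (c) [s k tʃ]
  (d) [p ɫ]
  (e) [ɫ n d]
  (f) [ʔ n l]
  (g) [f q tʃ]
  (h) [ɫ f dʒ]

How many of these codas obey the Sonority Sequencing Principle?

(a) sonority 3-1-5: ill-formed.
(b) sonority 5-1-6: ill-formed.
(c) sonority 3-1-2: ill-formed.
(d) sonority 1-5: ill-formed.
(e) sonority 5-4-1: well-formed.
(f) sonority 1-4-5: ill-formed.
(g) sonority 3-1-2: ill-formed.
(h) sonority 5-3-2: well-formed.

2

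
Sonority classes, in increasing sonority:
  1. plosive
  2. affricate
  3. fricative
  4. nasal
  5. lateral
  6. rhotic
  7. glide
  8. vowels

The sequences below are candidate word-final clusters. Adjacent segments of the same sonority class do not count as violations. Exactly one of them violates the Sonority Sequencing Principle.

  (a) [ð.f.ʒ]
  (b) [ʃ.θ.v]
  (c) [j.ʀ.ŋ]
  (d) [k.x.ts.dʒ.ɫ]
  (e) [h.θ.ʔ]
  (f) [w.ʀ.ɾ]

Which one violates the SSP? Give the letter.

(a) 3-3-3 → obeys
(b) 3-3-3 → obeys
(c) 7-6-4 → obeys
(d) 1-3-2-2-5 → violates
(e) 3-3-1 → obeys
(f) 7-6-6 → obeys

d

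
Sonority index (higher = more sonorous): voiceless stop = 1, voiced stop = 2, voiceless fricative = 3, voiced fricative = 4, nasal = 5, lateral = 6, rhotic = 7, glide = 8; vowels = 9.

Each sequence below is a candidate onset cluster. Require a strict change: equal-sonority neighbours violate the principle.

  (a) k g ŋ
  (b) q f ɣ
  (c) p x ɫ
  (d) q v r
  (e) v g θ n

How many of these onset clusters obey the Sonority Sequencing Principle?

4

(a) 1-2-5 → obeys
(b) 1-3-4 → obeys
(c) 1-3-6 → obeys
(d) 1-4-7 → obeys
(e) 4-2-3-5 → violates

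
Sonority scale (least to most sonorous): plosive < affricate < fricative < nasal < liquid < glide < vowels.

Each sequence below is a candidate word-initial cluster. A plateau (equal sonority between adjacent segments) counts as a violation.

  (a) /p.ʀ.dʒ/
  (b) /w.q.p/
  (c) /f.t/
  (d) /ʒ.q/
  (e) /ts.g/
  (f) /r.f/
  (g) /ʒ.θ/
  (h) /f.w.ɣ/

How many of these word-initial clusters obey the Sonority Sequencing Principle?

0

(a) sonority 1-5-2: ill-formed.
(b) sonority 6-1-1: ill-formed.
(c) sonority 3-1: ill-formed.
(d) sonority 3-1: ill-formed.
(e) sonority 2-1: ill-formed.
(f) sonority 5-3: ill-formed.
(g) sonority 3-3: ill-formed.
(h) sonority 3-6-3: ill-formed.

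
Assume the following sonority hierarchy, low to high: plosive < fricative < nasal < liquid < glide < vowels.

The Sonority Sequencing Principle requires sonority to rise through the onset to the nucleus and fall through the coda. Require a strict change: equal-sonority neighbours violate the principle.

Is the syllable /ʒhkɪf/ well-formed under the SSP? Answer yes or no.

Onset: /ʒ/ is a fricative (sonority 2), /h/ is a fricative (sonority 2), /k/ is a plosive (sonority 1); then the nucleus /ɪ/ (sonority 6).
Onset profile 2-2-1-6 — does not strictly rise throughout.
Coda: /f/ is a fricative (sonority 2).
Coda profile 6-2 — falls from the nucleus.

no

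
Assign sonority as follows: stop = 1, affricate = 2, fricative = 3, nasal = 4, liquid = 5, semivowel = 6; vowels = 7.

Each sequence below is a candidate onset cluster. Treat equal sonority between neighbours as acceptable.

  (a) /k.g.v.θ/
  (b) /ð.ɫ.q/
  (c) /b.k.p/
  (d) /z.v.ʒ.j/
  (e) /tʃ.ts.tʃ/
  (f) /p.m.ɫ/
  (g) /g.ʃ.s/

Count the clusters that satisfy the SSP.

(a) sonority 1-1-3-3: well-formed.
(b) sonority 3-5-1: ill-formed.
(c) sonority 1-1-1: well-formed.
(d) sonority 3-3-3-6: well-formed.
(e) sonority 2-2-2: well-formed.
(f) sonority 1-4-5: well-formed.
(g) sonority 1-3-3: well-formed.

6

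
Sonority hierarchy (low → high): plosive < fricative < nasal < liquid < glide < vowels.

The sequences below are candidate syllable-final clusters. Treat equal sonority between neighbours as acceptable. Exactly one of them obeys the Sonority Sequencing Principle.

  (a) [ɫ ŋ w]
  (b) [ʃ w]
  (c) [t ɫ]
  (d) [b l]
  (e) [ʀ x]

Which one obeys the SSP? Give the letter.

e

(a) [ɫ ŋ w]: profile 4-3-5 — violates.
(b) [ʃ w]: profile 2-5 — violates.
(c) [t ɫ]: profile 1-4 — violates.
(d) [b l]: profile 1-4 — violates.
(e) [ʀ x]: profile 4-2 — obeys.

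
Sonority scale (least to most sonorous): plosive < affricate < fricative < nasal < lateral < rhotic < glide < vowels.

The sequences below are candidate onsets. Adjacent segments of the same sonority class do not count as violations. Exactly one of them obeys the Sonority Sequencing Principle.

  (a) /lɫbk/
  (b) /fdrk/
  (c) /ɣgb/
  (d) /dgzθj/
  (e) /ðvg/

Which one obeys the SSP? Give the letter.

(a) sonority 5-5-1-1: ill-formed.
(b) sonority 3-1-6-1: ill-formed.
(c) sonority 3-1-1: ill-formed.
(d) sonority 1-1-3-3-7: well-formed.
(e) sonority 3-3-1: ill-formed.

d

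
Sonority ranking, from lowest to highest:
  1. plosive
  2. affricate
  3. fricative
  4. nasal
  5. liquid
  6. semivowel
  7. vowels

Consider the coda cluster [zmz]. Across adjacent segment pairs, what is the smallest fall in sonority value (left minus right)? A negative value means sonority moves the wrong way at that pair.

/z/ — fricative, sonority 3.
/m/ — nasal, sonority 4.
/z/ — fricative, sonority 3.
/z/→/m/: change -1.
/m/→/z/: change +1.
Minimum = -1.

-1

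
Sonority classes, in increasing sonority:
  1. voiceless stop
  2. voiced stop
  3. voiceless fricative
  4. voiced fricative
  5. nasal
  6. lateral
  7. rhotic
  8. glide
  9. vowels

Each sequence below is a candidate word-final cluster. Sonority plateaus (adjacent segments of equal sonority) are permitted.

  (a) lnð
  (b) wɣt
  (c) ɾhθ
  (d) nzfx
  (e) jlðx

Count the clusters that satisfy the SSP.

5

(a) 6-5-4 → obeys
(b) 8-4-1 → obeys
(c) 7-3-3 → obeys
(d) 5-4-3-3 → obeys
(e) 8-6-4-3 → obeys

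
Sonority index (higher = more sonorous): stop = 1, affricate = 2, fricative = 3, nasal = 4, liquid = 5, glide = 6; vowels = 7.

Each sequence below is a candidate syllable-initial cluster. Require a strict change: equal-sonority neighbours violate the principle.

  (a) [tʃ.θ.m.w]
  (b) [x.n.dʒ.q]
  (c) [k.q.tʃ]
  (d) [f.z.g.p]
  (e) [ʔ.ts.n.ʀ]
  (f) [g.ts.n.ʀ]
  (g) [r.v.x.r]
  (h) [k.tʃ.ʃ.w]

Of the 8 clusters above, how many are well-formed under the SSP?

4

(a) sonority 2-3-4-6: well-formed.
(b) sonority 3-4-2-1: ill-formed.
(c) sonority 1-1-2: ill-formed.
(d) sonority 3-3-1-1: ill-formed.
(e) sonority 1-2-4-5: well-formed.
(f) sonority 1-2-4-5: well-formed.
(g) sonority 5-3-3-5: ill-formed.
(h) sonority 1-2-3-6: well-formed.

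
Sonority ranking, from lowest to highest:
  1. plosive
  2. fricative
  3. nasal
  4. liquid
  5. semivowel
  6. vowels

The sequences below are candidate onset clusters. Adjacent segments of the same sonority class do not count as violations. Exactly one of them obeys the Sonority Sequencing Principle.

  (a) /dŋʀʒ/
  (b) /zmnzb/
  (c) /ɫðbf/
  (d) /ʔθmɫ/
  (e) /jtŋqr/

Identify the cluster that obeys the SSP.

d

(a) 1-3-4-2 → violates
(b) 2-3-3-2-1 → violates
(c) 4-2-1-2 → violates
(d) 1-2-3-4 → obeys
(e) 5-1-3-1-4 → violates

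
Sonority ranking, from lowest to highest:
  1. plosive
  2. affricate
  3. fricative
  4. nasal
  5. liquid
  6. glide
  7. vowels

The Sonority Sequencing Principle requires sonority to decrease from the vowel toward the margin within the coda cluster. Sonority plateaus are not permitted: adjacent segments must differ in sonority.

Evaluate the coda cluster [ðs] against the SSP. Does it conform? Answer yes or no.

/ð/: fricative = 3.
/s/: fricative = 3.
The profile is 3-3. Between /ð/ (3) and /s/ (3) sonority does not fall, so the cluster violates the SSP.

no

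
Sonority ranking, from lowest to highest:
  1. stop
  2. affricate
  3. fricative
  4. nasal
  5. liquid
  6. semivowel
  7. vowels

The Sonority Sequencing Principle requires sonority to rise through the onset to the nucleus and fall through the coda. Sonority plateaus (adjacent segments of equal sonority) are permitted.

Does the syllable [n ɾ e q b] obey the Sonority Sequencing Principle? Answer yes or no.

yes

Onset: /n/ is a nasal (sonority 4), /ɾ/ is a liquid (sonority 5); then the nucleus /e/ (sonority 7).
Onset profile 4-5-7 — rises to the nucleus.
Coda: /q/ is a stop (sonority 1), /b/ is a stop (sonority 1).
Coda profile 7-1-1 — falls from the nucleus.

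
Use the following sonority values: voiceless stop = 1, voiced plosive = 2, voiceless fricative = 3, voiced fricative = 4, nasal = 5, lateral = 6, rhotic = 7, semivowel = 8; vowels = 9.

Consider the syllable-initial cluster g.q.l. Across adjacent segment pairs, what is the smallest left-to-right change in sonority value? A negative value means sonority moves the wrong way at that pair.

-1

/g/ — voiced plosive, sonority 2.
/q/ — voiceless stop, sonority 1.
/l/ — lateral, sonority 6.
/g/→/q/: change -1.
/q/→/l/: change +5.
Minimum = -1.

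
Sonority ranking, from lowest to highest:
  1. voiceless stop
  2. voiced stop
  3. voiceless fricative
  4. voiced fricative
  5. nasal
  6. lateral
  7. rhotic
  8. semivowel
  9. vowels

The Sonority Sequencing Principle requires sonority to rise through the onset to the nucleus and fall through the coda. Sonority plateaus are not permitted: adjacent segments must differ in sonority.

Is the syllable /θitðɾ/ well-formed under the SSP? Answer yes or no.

Onset: /θ/ is a voiceless fricative (sonority 3); then the nucleus /i/ (sonority 9).
Onset profile 3-9 — rises to the nucleus.
Coda: /t/ is a voiceless stop (sonority 1), /ð/ is a voiced fricative (sonority 4), /ɾ/ is a rhotic (sonority 7).
Coda profile 9-1-4-7 — does not strictly fall throughout.

no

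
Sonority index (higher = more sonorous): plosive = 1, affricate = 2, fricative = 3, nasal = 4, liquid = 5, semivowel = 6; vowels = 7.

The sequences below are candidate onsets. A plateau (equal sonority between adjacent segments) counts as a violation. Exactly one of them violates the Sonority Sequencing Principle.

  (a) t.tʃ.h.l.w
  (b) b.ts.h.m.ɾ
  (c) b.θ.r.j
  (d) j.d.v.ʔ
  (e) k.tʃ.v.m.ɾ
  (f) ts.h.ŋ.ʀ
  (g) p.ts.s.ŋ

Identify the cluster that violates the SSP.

d

(a) sonority 1-2-3-5-6: well-formed.
(b) sonority 1-2-3-4-5: well-formed.
(c) sonority 1-3-5-6: well-formed.
(d) sonority 6-1-3-1: ill-formed.
(e) sonority 1-2-3-4-5: well-formed.
(f) sonority 2-3-4-5: well-formed.
(g) sonority 1-2-3-4: well-formed.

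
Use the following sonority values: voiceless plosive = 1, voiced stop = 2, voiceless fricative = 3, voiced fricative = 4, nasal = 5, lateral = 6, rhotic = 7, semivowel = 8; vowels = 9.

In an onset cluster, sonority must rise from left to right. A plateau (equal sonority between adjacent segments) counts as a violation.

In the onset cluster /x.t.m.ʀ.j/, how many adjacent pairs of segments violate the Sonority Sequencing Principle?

1

/x/: voiceless fricative = 3.
/t/: voiceless plosive = 1.
/m/: nasal = 5.
/ʀ/: rhotic = 7.
/j/: semivowel = 8.
/x/→/t/: 3→1 (does not rise) — violation.
/t/→/m/: 1→5 (rises) — ok.
/m/→/ʀ/: 5→7 (rises) — ok.
/ʀ/→/j/: 7→8 (rises) — ok.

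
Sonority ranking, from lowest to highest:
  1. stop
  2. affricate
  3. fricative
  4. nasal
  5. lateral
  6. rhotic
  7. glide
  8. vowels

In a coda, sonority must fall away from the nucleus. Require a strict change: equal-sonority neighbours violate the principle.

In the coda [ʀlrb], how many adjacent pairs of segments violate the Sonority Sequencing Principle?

1

/ʀ/ is a rhotic (sonority 6).
/l/ is a lateral (sonority 5).
/r/ is a rhotic (sonority 6).
/b/ is a stop (sonority 1).
/ʀ/→/l/: 6→5 (falls) — ok.
/l/→/r/: 5→6 (does not fall) — violation.
/r/→/b/: 6→1 (falls) — ok.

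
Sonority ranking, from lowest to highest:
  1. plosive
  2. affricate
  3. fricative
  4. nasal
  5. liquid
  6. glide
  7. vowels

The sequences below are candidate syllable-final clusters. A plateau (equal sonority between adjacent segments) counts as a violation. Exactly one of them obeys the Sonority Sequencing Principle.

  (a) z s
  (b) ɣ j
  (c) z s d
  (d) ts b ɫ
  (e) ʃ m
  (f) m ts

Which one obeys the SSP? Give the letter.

f

(a) z s: profile 3-3 — violates.
(b) ɣ j: profile 3-6 — violates.
(c) z s d: profile 3-3-1 — violates.
(d) ts b ɫ: profile 2-1-5 — violates.
(e) ʃ m: profile 3-4 — violates.
(f) m ts: profile 4-2 — obeys.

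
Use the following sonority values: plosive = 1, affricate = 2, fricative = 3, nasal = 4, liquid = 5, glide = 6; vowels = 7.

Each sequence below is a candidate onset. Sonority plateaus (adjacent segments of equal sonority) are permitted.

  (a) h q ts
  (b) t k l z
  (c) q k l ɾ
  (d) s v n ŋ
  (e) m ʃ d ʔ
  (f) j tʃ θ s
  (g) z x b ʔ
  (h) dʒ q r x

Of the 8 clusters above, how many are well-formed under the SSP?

(a) sonority 3-1-2: ill-formed.
(b) sonority 1-1-5-3: ill-formed.
(c) sonority 1-1-5-5: well-formed.
(d) sonority 3-3-4-4: well-formed.
(e) sonority 4-3-1-1: ill-formed.
(f) sonority 6-2-3-3: ill-formed.
(g) sonority 3-3-1-1: ill-formed.
(h) sonority 2-1-5-3: ill-formed.

2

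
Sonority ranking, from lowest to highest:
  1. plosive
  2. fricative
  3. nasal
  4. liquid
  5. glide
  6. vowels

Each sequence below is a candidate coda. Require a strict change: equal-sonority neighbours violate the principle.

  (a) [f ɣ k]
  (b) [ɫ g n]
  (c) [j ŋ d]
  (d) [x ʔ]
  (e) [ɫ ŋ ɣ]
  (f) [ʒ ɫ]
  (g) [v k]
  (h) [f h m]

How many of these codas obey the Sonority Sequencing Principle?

(a) 2-2-1 → violates
(b) 4-1-3 → violates
(c) 5-3-1 → obeys
(d) 2-1 → obeys
(e) 4-3-2 → obeys
(f) 2-4 → violates
(g) 2-1 → obeys
(h) 2-2-3 → violates

4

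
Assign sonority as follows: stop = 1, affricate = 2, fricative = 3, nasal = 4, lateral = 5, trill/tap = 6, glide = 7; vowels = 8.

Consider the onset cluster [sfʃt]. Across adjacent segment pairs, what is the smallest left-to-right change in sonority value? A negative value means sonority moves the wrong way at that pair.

-2

/s/: fricative = 3.
/f/: fricative = 3.
/ʃ/: fricative = 3.
/t/: stop = 1.
/s/→/f/: change +0.
/f/→/ʃ/: change +0.
/ʃ/→/t/: change -2.
Minimum = -2.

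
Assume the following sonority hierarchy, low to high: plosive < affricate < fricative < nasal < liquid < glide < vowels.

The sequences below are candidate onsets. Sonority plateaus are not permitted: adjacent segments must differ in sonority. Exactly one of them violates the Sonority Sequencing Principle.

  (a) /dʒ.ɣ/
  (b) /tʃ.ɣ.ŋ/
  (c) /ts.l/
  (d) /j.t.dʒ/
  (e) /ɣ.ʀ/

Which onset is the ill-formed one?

(a) sonority 2-3: well-formed.
(b) sonority 2-3-4: well-formed.
(c) sonority 2-5: well-formed.
(d) sonority 6-1-2: ill-formed.
(e) sonority 3-5: well-formed.

d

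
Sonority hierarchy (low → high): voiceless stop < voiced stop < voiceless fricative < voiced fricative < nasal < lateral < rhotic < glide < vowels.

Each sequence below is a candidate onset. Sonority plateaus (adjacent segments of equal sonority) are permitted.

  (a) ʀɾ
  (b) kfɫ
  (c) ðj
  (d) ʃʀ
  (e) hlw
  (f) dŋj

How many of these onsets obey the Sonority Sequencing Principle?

6

(a) sonority 7-7: well-formed.
(b) sonority 1-3-6: well-formed.
(c) sonority 4-8: well-formed.
(d) sonority 3-7: well-formed.
(e) sonority 3-6-8: well-formed.
(f) sonority 2-5-8: well-formed.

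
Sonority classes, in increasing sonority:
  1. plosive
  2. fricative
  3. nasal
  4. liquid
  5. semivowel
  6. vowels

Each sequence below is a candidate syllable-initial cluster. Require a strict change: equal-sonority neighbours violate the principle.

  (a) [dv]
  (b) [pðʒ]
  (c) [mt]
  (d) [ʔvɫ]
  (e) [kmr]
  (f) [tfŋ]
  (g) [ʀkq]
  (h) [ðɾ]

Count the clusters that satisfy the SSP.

(a) 1-2 → obeys
(b) 1-2-2 → violates
(c) 3-1 → violates
(d) 1-2-4 → obeys
(e) 1-3-4 → obeys
(f) 1-2-3 → obeys
(g) 4-1-1 → violates
(h) 2-4 → obeys

5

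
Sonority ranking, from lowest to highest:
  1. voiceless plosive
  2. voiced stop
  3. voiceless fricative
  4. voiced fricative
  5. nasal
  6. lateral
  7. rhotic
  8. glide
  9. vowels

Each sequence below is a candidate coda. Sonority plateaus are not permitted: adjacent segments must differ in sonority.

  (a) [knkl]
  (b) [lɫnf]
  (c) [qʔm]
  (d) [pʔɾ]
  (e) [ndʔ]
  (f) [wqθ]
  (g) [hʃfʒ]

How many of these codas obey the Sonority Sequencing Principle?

(a) 1-5-1-6 → violates
(b) 6-6-5-3 → violates
(c) 1-1-5 → violates
(d) 1-1-7 → violates
(e) 5-2-1 → obeys
(f) 8-1-3 → violates
(g) 3-3-3-4 → violates

1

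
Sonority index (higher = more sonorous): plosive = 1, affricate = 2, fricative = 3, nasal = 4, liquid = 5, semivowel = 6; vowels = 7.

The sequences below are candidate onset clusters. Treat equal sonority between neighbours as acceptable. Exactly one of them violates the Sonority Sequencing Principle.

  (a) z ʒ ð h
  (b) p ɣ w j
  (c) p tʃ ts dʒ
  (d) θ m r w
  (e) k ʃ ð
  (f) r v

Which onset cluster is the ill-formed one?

f

(a) sonority 3-3-3-3: well-formed.
(b) sonority 1-3-6-6: well-formed.
(c) sonority 1-2-2-2: well-formed.
(d) sonority 3-4-5-6: well-formed.
(e) sonority 1-3-3: well-formed.
(f) sonority 5-3: ill-formed.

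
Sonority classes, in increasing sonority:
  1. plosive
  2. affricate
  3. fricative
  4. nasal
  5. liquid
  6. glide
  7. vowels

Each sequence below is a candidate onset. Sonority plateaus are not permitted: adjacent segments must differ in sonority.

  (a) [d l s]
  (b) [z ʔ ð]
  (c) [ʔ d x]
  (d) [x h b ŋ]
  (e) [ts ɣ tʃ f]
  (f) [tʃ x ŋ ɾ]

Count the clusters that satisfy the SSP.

(a) 1-5-3 → violates
(b) 3-1-3 → violates
(c) 1-1-3 → violates
(d) 3-3-1-4 → violates
(e) 2-3-2-3 → violates
(f) 2-3-4-5 → obeys

1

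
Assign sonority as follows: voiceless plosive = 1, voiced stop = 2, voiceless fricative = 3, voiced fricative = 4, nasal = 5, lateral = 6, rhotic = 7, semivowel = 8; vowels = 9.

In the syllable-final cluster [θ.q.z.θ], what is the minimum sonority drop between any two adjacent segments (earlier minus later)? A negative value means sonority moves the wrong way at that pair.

-3

/θ/ — voiceless fricative, sonority 3.
/q/ — voiceless plosive, sonority 1.
/z/ — voiced fricative, sonority 4.
/θ/ — voiceless fricative, sonority 3.
/θ/→/q/: change +2.
/q/→/z/: change -3.
/z/→/θ/: change +1.
Minimum = -3.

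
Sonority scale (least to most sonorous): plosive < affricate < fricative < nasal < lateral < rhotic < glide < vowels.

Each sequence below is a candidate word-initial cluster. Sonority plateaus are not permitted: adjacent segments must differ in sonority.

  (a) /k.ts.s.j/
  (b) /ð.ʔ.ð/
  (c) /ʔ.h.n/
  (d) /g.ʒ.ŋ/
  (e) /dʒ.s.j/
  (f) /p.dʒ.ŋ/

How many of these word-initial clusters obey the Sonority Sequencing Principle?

5

(a) /k.ts.s.j/: profile 1-2-3-7 — obeys.
(b) /ð.ʔ.ð/: profile 3-1-3 — violates.
(c) /ʔ.h.n/: profile 1-3-4 — obeys.
(d) /g.ʒ.ŋ/: profile 1-3-4 — obeys.
(e) /dʒ.s.j/: profile 2-3-7 — obeys.
(f) /p.dʒ.ŋ/: profile 1-2-4 — obeys.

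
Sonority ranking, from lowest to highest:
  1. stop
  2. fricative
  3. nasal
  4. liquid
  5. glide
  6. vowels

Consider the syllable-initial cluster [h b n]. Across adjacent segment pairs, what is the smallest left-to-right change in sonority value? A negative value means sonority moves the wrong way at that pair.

-1

/h/ — fricative, sonority 2.
/b/ — stop, sonority 1.
/n/ — nasal, sonority 3.
/h/→/b/: change -1.
/b/→/n/: change +2.
Minimum = -1.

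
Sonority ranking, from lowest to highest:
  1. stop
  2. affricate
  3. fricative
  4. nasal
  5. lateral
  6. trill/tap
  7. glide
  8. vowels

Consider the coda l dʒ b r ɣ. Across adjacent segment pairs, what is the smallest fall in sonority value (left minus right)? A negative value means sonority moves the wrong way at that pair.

/l/ is a lateral (sonority 5).
/dʒ/ is an affricate (sonority 2).
/b/ is a stop (sonority 1).
/r/ is a trill/tap (sonority 6).
/ɣ/ is a fricative (sonority 3).
/l/→/dʒ/: change +3.
/dʒ/→/b/: change +1.
/b/→/r/: change -5.
/r/→/ɣ/: change +3.
Minimum = -5.

-5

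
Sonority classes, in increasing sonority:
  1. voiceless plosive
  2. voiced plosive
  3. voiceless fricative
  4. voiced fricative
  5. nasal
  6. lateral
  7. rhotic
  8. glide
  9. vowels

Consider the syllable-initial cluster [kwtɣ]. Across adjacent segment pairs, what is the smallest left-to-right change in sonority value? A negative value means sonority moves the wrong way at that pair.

/k/ — voiceless plosive, sonority 1.
/w/ — glide, sonority 8.
/t/ — voiceless plosive, sonority 1.
/ɣ/ — voiced fricative, sonority 4.
/k/→/w/: change +7.
/w/→/t/: change -7.
/t/→/ɣ/: change +3.
Minimum = -7.

-7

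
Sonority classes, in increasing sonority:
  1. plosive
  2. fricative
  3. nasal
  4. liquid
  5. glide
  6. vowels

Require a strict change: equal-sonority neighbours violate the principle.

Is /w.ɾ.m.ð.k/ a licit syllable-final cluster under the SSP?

/w/: glide = 5.
/ɾ/: liquid = 4.
/m/: nasal = 3.
/ð/: fricative = 2.
/k/: plosive = 1.
The profile 5-4-3-2-1 strictly falls, so the syllable-final cluster satisfies the SSP.

yes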